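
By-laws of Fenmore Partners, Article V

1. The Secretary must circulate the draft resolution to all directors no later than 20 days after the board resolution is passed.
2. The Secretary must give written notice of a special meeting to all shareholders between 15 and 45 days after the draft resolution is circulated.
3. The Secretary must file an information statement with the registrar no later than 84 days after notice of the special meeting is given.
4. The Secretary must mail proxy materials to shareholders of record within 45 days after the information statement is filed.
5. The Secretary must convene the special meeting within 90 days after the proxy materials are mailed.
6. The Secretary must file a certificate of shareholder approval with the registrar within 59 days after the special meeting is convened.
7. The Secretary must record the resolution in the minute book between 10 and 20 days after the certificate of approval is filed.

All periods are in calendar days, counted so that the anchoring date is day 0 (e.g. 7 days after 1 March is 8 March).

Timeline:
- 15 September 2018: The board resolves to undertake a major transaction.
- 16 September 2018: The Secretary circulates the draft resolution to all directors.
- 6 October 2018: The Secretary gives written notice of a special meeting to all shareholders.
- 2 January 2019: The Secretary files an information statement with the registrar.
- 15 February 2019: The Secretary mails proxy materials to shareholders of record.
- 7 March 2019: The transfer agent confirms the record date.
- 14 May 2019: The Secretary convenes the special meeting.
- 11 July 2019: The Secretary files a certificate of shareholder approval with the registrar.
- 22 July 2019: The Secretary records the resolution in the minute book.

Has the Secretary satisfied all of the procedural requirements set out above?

No

(1) due by 15 September 2018 + 20 days = 5 October 2018; done 16 September 2018 — timely.
(2) the permitted window runs from 16 September 2018 + 15 = 1 October 2018 to 16 September 2018 + 45 = 31 October 2018; done 6 October 2018, which is between those dates.
(3) due by 6 October 2018 + 84 days = 29 December 2018; 2 January 2019 misses that deadline by 4 days.
No need to go further; step 3 was not satisfied.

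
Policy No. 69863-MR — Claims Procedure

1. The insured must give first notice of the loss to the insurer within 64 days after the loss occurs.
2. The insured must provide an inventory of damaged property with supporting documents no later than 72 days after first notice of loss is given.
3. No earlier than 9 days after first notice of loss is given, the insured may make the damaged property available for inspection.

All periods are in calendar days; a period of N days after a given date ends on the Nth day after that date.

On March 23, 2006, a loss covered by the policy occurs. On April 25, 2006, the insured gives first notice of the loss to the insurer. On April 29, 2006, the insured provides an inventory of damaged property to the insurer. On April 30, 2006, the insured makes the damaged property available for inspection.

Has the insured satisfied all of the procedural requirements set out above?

Step 1 — counting 64 days from March 23, 2006 (when the loss occurs) gives a deadline of May 26, 2006; April 25, 2006 is within that limit.
Step 2 — counting 72 days from April 25, 2006 (when first notice of loss is given) gives a deadline of July 6, 2006; completed April 29, 2006, before the deadline.
Step 3 — must wait 9 days from April 25, 2006 (when first notice of loss is given), so not before May 4, 2006; April 30, 2006 is 4 days before the earliest permitted date.

No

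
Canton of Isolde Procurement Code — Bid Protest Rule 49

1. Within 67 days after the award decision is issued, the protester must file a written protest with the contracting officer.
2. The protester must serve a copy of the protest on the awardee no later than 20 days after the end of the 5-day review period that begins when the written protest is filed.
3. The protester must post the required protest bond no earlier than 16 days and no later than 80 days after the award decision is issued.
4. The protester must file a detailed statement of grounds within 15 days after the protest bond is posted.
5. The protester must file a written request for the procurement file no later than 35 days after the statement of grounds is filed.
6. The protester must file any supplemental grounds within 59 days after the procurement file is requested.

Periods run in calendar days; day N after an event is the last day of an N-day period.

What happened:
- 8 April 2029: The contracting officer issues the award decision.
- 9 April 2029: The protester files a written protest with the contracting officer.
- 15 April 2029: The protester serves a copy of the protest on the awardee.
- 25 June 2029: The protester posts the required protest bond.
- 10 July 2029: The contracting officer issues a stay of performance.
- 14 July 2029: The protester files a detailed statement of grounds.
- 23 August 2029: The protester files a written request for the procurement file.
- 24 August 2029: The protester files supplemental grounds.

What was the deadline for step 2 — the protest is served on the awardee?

The written protest is filed on 9 April 2029; the 5-day review period therefore ends 14 April 2029, and step 2 runs from that date. 20 days after 14 April 2029 is 4 May 2029.

4 May 2029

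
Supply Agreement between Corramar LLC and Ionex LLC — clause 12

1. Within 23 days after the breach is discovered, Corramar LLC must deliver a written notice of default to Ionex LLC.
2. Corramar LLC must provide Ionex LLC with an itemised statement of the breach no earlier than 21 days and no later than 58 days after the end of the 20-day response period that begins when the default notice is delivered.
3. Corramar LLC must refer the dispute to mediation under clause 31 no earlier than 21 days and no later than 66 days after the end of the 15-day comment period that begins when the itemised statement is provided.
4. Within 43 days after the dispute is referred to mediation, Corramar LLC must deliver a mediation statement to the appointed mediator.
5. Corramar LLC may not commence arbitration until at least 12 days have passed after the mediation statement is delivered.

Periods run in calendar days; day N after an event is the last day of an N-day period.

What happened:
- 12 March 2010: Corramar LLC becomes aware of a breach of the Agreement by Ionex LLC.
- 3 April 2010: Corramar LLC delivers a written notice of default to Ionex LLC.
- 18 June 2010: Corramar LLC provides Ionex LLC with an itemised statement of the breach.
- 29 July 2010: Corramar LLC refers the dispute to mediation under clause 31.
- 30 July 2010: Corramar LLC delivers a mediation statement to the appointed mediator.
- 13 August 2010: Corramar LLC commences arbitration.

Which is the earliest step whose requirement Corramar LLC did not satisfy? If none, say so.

Step 1: 23 days after 12 March 2010 (when the breach is discovered) is 4 April 2010; 3 April 2010 is within that limit.
Step 2: the window is 21–58 days after 23 April 2010 (end of the 20-day response period, which began when the default notice is delivered on 3 April 2010), so 14 May 2010 through 20 June 2010; 18 June 2010 falls inside that range.
Step 3: the window is 21–66 days after 3 July 2010 (end of the 15-day comment period, which began when the itemised statement is provided on 18 June 2010), so 24 July 2010 through 7 September 2010; done 29 July 2010 — within the window.
Step 4: 43 days after 29 July 2010 (when the dispute is referred to mediation) is 10 September 2010; 30 July 2010 is within that limit.
Step 5: the earliest permitted date is 12 days after 30 July 2010 (when the mediation statement is delivered), i.e. 11 August 2010; done 13 August 2010 — permitted.

None — every step was satisfied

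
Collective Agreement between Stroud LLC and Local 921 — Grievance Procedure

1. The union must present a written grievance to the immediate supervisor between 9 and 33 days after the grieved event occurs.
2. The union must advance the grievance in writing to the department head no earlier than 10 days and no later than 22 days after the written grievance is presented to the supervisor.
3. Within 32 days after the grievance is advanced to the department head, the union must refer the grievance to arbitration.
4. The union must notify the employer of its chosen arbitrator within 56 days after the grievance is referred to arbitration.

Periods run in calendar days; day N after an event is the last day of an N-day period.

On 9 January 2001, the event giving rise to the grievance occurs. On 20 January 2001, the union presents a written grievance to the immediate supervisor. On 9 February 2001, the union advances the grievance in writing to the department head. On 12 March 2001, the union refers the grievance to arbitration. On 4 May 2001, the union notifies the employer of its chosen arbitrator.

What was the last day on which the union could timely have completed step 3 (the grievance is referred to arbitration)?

Step 3 runs from 9 February 2001, when the grievance is advanced to the department head. 32 days after 9 February 2001 is 13 March 2001.

13 March 2001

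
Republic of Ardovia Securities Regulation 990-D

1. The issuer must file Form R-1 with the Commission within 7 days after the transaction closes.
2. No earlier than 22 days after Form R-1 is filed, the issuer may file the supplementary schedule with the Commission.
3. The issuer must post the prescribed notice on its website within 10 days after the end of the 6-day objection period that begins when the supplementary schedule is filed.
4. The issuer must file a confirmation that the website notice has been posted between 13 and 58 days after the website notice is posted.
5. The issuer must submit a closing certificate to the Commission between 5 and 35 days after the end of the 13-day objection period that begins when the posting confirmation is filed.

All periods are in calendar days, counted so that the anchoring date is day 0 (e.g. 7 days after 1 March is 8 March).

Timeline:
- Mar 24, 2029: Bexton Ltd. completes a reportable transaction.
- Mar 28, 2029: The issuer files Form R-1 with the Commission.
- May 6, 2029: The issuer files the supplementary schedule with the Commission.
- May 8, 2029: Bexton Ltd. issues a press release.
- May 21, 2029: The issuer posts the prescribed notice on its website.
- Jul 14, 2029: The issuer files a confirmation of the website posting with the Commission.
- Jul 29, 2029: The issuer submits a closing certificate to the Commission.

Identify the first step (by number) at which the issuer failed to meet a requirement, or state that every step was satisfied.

Step 5

Step 1: 7 days after Mar 24, 2029 (when the transaction closes) is Mar 31, 2029; completed Mar 28, 2029, before the deadline.
Step 2: the earliest permitted date is 22 days after Mar 28, 2029 (when Form R-1 is filed), i.e. Apr 19, 2029; May 6, 2029 is on or after that date.
Step 3: 10 days after May 12, 2029 (end of the 6-day objection period, which began when the supplementary schedule is filed on May 6, 2029) is May 22, 2029; May 21, 2029 is within that limit.
Step 4: the window is 13–58 days after May 21, 2029 (when the website notice is posted), so Jun 3, 2029 through Jul 18, 2029; Jul 14, 2029 falls inside that range.
Step 5: the window is 5–35 days after Jul 27, 2029 (end of the 13-day objection period, which began when the posting confirmation is filed on Jul 14, 2029), so Aug 1, 2029 through Aug 31, 2029; done Jul 29, 2029 — 3 days before the window opened.
The procedure was therefore not followed at step 5.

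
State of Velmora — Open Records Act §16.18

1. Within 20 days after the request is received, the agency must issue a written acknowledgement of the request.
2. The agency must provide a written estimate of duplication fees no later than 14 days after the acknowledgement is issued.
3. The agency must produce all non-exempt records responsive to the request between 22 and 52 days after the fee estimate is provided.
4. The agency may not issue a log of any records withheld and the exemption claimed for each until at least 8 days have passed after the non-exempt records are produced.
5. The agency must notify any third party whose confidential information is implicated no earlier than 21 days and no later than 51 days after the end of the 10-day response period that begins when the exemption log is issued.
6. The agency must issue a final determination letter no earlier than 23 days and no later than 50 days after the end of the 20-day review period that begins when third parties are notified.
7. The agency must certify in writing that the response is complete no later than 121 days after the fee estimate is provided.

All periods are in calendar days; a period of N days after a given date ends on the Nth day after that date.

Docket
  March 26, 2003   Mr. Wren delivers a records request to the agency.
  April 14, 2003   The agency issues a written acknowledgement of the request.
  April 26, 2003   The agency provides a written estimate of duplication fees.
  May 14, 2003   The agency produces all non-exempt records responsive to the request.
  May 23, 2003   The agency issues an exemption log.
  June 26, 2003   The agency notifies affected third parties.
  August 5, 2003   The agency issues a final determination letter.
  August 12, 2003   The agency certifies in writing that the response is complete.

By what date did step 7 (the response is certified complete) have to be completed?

August 25, 2003

Step 7 runs from April 26, 2003, when the fee estimate is provided. 121 days after April 26, 2003 is August 25, 2003.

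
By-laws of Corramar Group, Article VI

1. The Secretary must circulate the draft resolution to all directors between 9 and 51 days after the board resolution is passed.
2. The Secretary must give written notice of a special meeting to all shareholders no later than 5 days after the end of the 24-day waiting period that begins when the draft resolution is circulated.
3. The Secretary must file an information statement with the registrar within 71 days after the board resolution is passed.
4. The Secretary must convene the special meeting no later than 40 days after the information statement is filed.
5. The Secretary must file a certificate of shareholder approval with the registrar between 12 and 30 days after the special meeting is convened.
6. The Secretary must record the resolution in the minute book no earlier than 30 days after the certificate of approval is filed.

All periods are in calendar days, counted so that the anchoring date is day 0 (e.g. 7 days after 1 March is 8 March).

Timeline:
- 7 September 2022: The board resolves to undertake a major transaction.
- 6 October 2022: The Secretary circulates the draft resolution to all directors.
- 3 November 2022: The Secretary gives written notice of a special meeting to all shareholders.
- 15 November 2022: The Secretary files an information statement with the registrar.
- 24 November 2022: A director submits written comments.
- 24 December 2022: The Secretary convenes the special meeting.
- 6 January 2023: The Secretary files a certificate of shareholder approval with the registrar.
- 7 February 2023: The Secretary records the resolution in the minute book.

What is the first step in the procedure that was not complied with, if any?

None — every step was satisfied

Step 1 — 9 and 51 days from 7 September 2022 (when the board resolution is passed) are 16 September 2022 and 28 October 2022 respectively; done 6 October 2022 — within the window.
Step 2 — counting 5 days from 30 October 2022 (end of the 24-day waiting period, which began when the draft resolution is circulated on 6 October 2022) gives a deadline of 4 November 2022; completed 3 November 2022, before the deadline.
Step 3 — counting 71 days from 7 September 2022 (when the board resolution is passed) gives a deadline of 17 November 2022; done 15 November 2022 — timely.
Step 4 — counting 40 days from 15 November 2022 (when the information statement is filed) gives a deadline of 25 December 2022; done 24 December 2022 — timely.
Step 5 — 12 and 30 days from 24 December 2022 (when the special meeting is convened) are 5 January 2023 and 23 January 2023 respectively; 6 January 2023 falls inside that range.
Step 6 — must wait 30 days from 6 January 2023 (when the certificate of approval is filed), so not before 5 February 2023; done 7 February 2023 — permitted.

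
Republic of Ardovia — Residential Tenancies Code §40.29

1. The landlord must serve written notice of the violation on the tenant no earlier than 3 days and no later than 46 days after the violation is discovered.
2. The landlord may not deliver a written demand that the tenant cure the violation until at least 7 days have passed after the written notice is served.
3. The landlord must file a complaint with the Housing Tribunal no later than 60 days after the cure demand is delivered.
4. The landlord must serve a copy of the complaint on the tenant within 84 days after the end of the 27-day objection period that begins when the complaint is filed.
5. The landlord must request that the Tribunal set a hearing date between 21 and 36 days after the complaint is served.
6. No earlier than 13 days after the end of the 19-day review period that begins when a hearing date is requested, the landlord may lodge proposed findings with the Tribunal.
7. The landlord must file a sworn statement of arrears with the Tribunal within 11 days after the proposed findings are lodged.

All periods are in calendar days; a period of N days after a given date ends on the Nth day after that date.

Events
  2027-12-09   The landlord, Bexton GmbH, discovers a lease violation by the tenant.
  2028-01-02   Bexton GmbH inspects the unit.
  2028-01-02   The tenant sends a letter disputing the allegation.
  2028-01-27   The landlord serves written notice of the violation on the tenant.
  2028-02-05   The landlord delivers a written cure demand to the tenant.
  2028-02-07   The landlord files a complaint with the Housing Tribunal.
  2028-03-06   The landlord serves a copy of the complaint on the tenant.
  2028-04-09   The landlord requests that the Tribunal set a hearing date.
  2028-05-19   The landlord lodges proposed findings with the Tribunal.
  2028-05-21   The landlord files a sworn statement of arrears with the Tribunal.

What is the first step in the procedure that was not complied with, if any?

Step 1

Step 1: the window is 3–46 days after 2027-12-09 (when the violation is discovered), so 2027-12-12 through 2028-01-24; 2028-01-27 is 3 days past the end of the window.
The procedure was therefore not followed at step 1.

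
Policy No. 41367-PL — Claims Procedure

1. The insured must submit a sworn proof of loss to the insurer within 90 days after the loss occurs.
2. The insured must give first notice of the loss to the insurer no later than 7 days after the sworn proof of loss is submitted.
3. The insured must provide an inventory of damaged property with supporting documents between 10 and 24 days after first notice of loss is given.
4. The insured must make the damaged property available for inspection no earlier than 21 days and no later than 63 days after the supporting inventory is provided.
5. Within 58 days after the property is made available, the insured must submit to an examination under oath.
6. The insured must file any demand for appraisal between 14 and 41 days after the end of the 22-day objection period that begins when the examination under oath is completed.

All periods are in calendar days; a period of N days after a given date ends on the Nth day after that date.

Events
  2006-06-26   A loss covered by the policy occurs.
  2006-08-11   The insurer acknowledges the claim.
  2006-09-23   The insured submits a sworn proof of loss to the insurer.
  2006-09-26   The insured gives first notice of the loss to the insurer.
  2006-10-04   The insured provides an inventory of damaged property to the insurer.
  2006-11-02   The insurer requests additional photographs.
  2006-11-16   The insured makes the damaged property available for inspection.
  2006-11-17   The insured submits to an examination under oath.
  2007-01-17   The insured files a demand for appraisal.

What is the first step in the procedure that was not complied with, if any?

(1) due by 2006-06-26 + 90 days = 2006-09-24; 2006-09-23 is within that limit.
(2) due by 2006-09-23 + 7 days = 2006-09-30; done 2006-09-26 — timely.
(3) the permitted window runs from 2006-09-26 + 10 = 2006-10-06 to 2006-09-26 + 24 = 2006-10-20; 2006-10-04 is 2 days too early.
The procedure was therefore not followed at step 3.

Step 3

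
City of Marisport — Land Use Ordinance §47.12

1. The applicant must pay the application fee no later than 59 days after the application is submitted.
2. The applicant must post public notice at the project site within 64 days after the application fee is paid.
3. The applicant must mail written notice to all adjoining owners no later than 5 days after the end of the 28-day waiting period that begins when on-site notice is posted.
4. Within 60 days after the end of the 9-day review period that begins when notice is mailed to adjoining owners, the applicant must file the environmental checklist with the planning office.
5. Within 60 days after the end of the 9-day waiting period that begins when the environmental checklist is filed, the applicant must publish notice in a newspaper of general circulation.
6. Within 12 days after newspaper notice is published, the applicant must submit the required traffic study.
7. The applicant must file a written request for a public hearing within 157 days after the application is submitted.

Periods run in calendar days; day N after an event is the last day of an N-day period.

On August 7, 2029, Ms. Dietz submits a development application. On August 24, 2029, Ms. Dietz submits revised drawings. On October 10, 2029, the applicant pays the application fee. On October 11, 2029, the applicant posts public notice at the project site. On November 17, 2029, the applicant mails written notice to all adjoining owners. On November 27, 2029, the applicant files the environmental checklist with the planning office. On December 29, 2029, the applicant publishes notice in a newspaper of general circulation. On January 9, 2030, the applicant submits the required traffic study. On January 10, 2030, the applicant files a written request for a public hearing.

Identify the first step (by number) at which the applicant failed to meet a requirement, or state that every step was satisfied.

Step 1

Step 1 — counting 59 days from August 7, 2029 (when the application is submitted) gives a deadline of October 5, 2029; not done until October 10, 2029, 5 days after the deadline.
Later steps need not be reached.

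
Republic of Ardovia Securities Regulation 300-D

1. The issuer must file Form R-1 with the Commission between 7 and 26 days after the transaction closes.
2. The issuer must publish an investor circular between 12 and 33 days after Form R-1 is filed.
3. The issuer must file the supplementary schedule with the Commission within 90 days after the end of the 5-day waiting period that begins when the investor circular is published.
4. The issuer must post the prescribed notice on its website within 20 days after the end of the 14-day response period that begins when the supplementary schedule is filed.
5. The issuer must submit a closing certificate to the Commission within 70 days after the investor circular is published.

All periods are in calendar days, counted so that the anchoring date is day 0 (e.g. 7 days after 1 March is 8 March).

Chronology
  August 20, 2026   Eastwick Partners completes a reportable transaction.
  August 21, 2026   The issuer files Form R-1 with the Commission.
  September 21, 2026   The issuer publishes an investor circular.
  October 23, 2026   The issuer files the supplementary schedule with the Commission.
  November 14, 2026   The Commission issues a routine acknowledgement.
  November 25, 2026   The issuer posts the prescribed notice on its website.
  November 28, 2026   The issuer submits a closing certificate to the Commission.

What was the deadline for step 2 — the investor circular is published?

September 23, 2026

Step 2 runs from August 21, 2026, when Form R-1 is filed. The window is 12–33 days after August 21, 2026; it closes on September 23, 2026.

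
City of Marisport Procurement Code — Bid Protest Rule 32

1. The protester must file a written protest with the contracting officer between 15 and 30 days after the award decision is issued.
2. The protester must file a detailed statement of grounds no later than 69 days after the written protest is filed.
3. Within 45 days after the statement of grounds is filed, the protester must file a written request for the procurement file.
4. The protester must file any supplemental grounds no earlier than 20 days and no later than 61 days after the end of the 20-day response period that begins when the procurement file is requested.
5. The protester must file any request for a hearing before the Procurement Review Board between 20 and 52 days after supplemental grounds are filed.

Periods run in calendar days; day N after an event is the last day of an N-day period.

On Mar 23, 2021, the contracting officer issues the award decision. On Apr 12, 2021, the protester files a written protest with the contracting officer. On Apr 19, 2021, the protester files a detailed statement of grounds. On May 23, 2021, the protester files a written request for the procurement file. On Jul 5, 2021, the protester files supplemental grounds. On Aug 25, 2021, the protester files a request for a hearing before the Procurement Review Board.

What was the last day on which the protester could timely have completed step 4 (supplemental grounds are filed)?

The procurement file is requested on May 23, 2021; the 20-day response period therefore ends Jun 12, 2021, and step 4 runs from that date. The window is 20–61 days after Jun 12, 2021; it closes on Aug 12, 2021.

Aug 12, 2021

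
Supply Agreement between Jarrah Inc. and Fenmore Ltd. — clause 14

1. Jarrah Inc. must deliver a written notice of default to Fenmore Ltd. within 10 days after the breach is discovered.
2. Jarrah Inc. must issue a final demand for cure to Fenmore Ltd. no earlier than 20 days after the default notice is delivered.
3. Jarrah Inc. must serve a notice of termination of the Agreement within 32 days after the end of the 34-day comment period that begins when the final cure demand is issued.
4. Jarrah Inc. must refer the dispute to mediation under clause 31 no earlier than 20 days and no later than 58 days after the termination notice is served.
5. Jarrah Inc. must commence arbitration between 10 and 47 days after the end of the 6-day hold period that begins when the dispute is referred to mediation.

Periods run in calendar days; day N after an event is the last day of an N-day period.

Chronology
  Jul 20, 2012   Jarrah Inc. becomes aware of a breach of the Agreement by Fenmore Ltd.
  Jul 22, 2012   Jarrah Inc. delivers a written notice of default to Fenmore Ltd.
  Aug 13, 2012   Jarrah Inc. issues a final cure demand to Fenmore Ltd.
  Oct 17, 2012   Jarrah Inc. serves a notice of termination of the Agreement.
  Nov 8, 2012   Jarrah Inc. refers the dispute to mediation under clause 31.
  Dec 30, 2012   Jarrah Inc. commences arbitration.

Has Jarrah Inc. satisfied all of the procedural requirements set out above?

(1) due by Jul 20, 2012 + 10 days = Jul 30, 2012; Jul 22, 2012 is within that limit.
(2) permitted from Jul 22, 2012 + 20 days = Aug 11, 2012 onward; done Aug 13, 2012 — permitted.
(3) due by Sep 16, 2012 + 32 days = Oct 18, 2012; Oct 17, 2012 is within that limit.
(4) the permitted window runs from Oct 17, 2012 + 20 = Nov 6, 2012 to Oct 17, 2012 + 58 = Dec 14, 2012; done Nov 8, 2012, which is between those dates.
(5) the permitted window runs from Nov 14, 2012 + 10 = Nov 24, 2012 to Nov 14, 2012 + 47 = Dec 31, 2012; done Dec 30, 2012 — within the window.

Yes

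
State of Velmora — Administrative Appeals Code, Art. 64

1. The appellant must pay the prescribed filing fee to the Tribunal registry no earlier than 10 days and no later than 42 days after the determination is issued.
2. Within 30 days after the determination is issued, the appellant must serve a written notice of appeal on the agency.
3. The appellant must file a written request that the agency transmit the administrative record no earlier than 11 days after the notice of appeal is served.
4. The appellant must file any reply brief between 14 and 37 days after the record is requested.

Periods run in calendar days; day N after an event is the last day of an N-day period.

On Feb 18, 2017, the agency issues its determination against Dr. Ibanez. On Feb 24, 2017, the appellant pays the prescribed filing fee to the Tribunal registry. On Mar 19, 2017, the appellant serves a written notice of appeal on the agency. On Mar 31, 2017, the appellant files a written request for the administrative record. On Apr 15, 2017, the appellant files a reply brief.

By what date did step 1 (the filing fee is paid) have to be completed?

Apr 1, 2017

Step 1 runs from Feb 18, 2017, when the determination is issued. The window is 10–42 days after Feb 18, 2017; it closes on Apr 1, 2017.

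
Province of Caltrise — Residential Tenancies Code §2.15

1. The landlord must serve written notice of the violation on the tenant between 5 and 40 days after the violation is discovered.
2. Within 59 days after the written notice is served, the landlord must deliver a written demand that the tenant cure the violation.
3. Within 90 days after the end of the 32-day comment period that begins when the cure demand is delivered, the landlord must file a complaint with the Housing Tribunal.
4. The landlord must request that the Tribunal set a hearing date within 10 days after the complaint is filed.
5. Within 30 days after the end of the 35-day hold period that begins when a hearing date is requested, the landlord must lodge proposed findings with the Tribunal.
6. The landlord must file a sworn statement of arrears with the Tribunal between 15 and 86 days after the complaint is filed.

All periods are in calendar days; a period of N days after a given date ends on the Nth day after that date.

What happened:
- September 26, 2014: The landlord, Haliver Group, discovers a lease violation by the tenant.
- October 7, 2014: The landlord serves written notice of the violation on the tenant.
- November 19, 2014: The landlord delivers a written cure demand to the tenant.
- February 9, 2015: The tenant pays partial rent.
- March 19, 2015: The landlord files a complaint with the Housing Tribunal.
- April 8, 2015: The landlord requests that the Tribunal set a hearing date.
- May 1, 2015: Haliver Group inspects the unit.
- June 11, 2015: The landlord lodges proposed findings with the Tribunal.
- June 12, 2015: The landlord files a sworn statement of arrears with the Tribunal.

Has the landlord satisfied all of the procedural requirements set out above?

No

(1) the permitted window runs from September 26, 2014 + 5 = October 1, 2014 to September 26, 2014 + 40 = November 5, 2014; October 7, 2014 falls inside that range.
(2) due by October 7, 2014 + 59 days = December 5, 2014; November 19, 2014 is within that limit.
(3) due by December 21, 2014 + 90 days = March 21, 2015; March 19, 2015 is within that limit.
(4) due by March 19, 2015 + 10 days = March 29, 2015; done April 8, 2015 — 10 days late.
The analysis stops there.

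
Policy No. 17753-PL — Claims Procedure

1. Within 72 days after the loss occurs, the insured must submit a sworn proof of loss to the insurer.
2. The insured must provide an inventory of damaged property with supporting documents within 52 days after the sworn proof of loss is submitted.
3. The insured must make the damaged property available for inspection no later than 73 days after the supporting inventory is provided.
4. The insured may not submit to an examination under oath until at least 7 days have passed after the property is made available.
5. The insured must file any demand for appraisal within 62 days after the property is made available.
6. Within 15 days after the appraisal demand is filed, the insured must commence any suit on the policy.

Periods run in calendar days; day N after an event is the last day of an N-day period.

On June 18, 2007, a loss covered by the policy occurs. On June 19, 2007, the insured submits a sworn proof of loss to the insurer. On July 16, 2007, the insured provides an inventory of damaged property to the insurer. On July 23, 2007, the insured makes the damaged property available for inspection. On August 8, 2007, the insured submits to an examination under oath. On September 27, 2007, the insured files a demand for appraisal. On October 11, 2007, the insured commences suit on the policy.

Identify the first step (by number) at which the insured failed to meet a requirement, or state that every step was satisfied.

Step 1: 72 days after June 18, 2007 (when the loss occurs) is August 29, 2007; done June 19, 2007 — timely.
Step 2: 52 days after June 19, 2007 (when the sworn proof of loss is submitted) is August 10, 2007; done July 16, 2007 — timely.
Step 3: 73 days after July 16, 2007 (when the supporting inventory is provided) is September 27, 2007; done July 23, 2007 — timely.
Step 4: the earliest permitted date is 7 days after July 23, 2007 (when the property is made available), i.e. July 30, 2007; done August 8, 2007, after the minimum wait.
Step 5: 62 days after July 23, 2007 (when the property is made available) is September 23, 2007; done September 27, 2007 — 4 days late.
The analysis stops there.

Step 5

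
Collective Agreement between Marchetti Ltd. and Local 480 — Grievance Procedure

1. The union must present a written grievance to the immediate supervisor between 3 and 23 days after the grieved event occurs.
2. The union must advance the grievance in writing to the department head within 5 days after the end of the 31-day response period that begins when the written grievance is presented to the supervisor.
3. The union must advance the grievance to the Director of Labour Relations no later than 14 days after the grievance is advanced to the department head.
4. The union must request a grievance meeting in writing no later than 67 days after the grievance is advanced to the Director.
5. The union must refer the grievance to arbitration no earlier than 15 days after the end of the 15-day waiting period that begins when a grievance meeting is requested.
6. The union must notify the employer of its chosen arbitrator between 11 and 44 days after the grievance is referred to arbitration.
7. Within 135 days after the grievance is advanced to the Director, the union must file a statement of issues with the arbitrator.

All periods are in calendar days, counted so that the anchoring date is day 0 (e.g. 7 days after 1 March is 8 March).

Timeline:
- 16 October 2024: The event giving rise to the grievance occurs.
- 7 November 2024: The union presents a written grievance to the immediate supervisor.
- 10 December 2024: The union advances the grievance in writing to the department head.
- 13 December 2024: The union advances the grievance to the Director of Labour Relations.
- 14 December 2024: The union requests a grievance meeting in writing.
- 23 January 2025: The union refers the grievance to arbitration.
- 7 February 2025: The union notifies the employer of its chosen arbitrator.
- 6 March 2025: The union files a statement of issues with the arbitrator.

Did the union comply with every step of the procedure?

Step 1 — 3 and 23 days from 16 October 2024 (when the grieved event occurs) are 19 October 2024 and 8 November 2024 respectively; done 7 November 2024, which is between those dates.
Step 2 — counting 5 days from 8 December 2024 (end of the 31-day response period, which began when the written grievance is presented to the supervisor on 7 November 2024) gives a deadline of 13 December 2024; done 10 December 2024 — timely.
Step 3 — counting 14 days from 10 December 2024 (when the grievance is advanced to the department head) gives a deadline of 24 December 2024; done 13 December 2024 — timely.
Step 4 — counting 67 days from 13 December 2024 (when the grievance is advanced to the Director) gives a deadline of 18 February 2025; 14 December 2024 is within that limit.
Step 5 — must wait 15 days from 29 December 2024 (end of the 15-day waiting period, which began when a grievance meeting is requested on 14 December 2024), so not before 13 January 2025; done 23 January 2025 — permitted.
Step 6 — 11 and 44 days from 23 January 2025 (when the grievance is referred to arbitration) are 3 February 2025 and 8 March 2025 respectively; 7 February 2025 falls inside that range.
Step 7 — counting 135 days from 13 December 2024 (when the grievance is advanced to the Director) gives a deadline of 27 April 2025; done 6 March 2025 — timely.

Yes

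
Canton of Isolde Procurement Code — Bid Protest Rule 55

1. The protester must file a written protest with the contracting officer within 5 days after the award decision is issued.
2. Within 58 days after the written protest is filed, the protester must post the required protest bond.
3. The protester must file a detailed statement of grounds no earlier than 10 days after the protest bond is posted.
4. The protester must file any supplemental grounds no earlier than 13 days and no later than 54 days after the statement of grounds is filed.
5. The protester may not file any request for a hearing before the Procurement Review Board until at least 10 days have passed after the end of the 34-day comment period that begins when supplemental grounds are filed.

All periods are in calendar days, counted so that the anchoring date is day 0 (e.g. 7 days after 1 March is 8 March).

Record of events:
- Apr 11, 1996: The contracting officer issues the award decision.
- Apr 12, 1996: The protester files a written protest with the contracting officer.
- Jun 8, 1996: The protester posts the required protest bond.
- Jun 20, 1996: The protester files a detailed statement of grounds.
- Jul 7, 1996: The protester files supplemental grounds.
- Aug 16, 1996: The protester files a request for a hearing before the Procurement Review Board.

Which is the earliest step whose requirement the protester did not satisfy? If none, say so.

(1) due by Apr 11, 1996 + 5 days = Apr 16, 1996; done Apr 12, 1996 — timely.
(2) due by Apr 12, 1996 + 58 days = Jun 9, 1996; Jun 8, 1996 is within that limit.
(3) permitted from Jun 8, 1996 + 10 days = Jun 18, 1996 onward; done Jun 20, 1996, after the minimum wait.
(4) the permitted window runs from Jun 20, 1996 + 13 = Jul 3, 1996 to Jun 20, 1996 + 54 = Aug 13, 1996; Jul 7, 1996 falls inside that range.
(5) permitted from Aug 10, 1996 + 10 days = Aug 20, 1996 onward; Aug 16, 1996 is 4 days before the earliest permitted date.

Step 5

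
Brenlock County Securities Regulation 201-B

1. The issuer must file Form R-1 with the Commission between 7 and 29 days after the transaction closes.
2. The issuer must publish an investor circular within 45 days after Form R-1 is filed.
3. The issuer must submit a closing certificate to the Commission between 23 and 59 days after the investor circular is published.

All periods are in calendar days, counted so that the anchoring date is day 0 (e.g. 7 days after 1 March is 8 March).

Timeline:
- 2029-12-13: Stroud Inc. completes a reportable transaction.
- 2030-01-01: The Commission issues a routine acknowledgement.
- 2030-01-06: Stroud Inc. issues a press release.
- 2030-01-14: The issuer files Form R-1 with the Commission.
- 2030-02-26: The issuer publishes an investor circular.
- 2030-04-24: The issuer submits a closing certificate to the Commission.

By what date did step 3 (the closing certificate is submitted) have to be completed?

2030-04-26

Step 3 runs from 2030-02-26, when the investor circular is published. The window is 23–59 days after 2030-02-26; it closes on 2030-04-26.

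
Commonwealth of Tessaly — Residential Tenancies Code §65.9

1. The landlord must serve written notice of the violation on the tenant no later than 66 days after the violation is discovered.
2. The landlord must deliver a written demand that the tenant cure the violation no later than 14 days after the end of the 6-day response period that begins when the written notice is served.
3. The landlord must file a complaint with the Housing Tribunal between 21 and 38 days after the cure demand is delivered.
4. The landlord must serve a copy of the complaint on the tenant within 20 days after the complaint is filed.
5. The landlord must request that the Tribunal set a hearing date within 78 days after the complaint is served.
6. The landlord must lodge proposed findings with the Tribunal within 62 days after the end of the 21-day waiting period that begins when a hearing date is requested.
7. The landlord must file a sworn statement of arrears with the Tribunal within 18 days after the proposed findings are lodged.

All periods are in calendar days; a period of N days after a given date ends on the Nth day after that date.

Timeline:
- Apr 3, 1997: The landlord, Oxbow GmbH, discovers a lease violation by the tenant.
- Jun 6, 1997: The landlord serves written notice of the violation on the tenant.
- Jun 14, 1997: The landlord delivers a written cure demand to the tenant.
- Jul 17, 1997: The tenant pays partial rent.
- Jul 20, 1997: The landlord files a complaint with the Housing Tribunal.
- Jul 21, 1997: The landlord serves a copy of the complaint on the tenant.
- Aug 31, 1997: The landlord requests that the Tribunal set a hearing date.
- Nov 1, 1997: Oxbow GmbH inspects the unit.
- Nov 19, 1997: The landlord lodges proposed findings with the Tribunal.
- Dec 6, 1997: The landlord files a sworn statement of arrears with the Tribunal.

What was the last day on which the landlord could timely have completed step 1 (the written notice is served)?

Step 1 runs from Apr 3, 1997, when the violation is discovered. 66 days after Apr 3, 1997 is Jun 8, 1997.

Jun 8, 1997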